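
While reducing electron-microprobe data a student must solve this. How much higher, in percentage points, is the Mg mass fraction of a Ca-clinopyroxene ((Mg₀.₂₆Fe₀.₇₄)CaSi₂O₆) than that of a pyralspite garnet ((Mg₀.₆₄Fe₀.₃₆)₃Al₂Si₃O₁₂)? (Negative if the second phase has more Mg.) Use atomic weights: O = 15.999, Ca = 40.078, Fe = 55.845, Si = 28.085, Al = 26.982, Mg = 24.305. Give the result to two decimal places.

-8.04 percentage points

M((Mg₀.₂₆Fe₀.₇₄)CaSi₂O₆) = 239.887 g/mol, so wt% Mg = 6.319/239.887 × 100 = 2.63%.
M((Mg₀.₆₄Fe₀.₃₆)₃Al₂Si₃O₁₂) = 437.185 g/mol, so wt% Mg = 46.666/437.185 × 100 = 10.67%.
2.63 − 10.67 = -8.04 pp.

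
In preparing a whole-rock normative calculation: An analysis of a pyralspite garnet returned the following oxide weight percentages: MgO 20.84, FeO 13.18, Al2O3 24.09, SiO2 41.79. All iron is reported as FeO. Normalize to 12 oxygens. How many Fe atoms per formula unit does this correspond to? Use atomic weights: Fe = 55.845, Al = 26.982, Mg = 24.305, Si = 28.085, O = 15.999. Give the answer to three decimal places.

0.786 Fe apfu

MgO: 20.84/40.304 = 0.51707 mol → 0.51707 mol Mg, 0.51707 mol O.
FeO: 13.18/71.844 = 0.18345 mol → 0.18345 mol Fe, 0.18345 mol O.
Al2O3: 24.09/101.961 = 0.23627 mol → 0.47254 mol Al, 0.70881 mol O.
SiO2: 41.79/60.083 = 0.69554 mol → 0.69554 mol Si, 1.39108 mol O.
Total oxygen = 2.80041 mol. Normalization factor = 12/2.80041 = 4.28509.
Fe per 12 O = 0.18345 × 4.28509 = 0.786.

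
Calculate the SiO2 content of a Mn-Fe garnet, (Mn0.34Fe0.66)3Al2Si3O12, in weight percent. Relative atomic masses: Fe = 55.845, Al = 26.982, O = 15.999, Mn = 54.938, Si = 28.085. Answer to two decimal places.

36.28 wt%

M((Mn0.34Fe0.66)3Al2Si3O12) = 496.817 g/mol; M(SiO2) = 60.083 g/mol.
Moles SiO2 per formula unit = 3 Si ÷ 1 = 3.0000.
SiO2 fraction = (3.0000 × 60.083) / 496.817 = 180.249/496.817 = 0.3628.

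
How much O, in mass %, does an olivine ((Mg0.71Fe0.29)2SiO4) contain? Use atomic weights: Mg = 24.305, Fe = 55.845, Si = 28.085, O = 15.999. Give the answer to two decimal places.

40.25 mass %

Formula mass = 1.42×24.305 + 0.58×55.845 + 1×28.085 + 4×15.999 = 158.984 g/mol, of which 63.996 g is O.
So O makes up 63.996/158.984 = 0.4025 of the mass, i.e. 40.25%.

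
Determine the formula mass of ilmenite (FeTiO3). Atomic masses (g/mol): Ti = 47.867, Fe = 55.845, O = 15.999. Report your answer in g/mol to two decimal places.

151.71 g/mol

The formula mass is the sum 1·55.845 + 1·47.867 + 3·15.999.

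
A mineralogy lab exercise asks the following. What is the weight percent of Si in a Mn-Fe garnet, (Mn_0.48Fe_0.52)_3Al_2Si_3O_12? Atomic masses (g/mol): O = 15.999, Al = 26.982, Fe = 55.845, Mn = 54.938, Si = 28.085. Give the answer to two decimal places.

16.97 mass %

M((Mn_0.48Fe_0.52)_3Al_2Si_3O_12) = 496.436 g/mol.
Si contributes 3 × 28.085 = 84.255 g per mole.
84.255/496.436 = 0.1697 → 16.97%.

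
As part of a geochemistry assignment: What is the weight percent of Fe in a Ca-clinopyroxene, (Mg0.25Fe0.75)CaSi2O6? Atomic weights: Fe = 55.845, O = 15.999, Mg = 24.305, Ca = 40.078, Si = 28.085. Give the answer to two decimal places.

Molar mass of (Mg0.25Fe0.75)CaSi2O6: 0.25·24.305 + 0.75·55.845 + 1·40.078 + 2·28.085 + 6·15.999 = 240.202 g/mol.
Mass of Fe per formula unit: 0.75 × 55.845 = 41.884 g.
Weight fraction Fe = 41.884 / 240.202 = 0.1744.

17.44 mass %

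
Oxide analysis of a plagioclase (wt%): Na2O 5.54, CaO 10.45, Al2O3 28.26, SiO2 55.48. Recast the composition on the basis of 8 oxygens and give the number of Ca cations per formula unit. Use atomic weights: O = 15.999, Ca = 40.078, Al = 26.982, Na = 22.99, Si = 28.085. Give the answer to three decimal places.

Na2O (M=61.979): mol = 0.08939; Na = 0.17878, O = 0.08939.
CaO (M=56.077): mol = 0.18635; Ca = 0.18635, O = 0.18635.
Al2O3 (M=101.961): mol = 0.27716; Al = 0.55432, O = 0.83148.
SiO2 (M=60.083): mol = 0.92339; Si = 0.92339, O = 1.84678.
ΣO = 2.95400; factor = 8/ΣO = 2.70819.
Ca apfu = 0.18635 × 2.70819 = 0.505.

0.505 Ca apfu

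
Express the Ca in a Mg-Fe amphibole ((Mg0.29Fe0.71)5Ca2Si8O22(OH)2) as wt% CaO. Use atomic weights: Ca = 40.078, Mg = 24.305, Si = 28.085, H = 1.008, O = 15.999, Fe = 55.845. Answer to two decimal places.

12.13 wt%

Molar mass of (Mg0.29Fe0.71)5Ca2Si8O22(OH)2 = 1.45×24.305 + 3.55×55.845 + 2×40.078 + 8×28.085 + 24×15.999 + 2×1.008 = 924.320 g/mol.
Each formula unit contains 2 Ca, equivalent to 2/1 = 2.0000 mol CaO.
M(CaO) = 1×40.078 + 1×15.999 = 56.077 g/mol.
Mass of CaO per formula unit = 2.0000 × 56.077 = 112.154 g.
CaO wt% = 112.154 / 924.320 × 100 = 12.13%.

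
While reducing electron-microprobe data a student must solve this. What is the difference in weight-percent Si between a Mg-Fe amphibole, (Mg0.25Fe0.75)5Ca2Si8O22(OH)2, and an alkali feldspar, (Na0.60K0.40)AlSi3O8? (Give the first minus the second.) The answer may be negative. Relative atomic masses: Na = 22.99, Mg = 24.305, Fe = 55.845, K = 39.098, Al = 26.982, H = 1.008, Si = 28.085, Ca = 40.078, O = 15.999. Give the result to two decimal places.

First mineral: 224.680 g Si in 930.628 g formula = 24.14 wt% Si.
Second mineral: 84.255 g Si in 268.662 g formula = 31.36 wt% Si.
24.14% − 31.36% gives a difference of -7.22 percentage points.

-7.22 percentage points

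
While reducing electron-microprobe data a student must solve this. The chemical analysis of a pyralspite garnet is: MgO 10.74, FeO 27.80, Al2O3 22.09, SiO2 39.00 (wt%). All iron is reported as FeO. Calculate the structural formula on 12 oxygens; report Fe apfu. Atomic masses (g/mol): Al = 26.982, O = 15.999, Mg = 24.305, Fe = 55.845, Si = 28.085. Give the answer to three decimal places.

10.74 wt% MgO ÷ 40.304 g/mol = 0.26647 mol, giving 0.26647 Mg and 0.26647 O.
27.80 wt% FeO ÷ 71.844 g/mol = 0.38695 mol, giving 0.38695 Fe and 0.38695 O.
22.09 wt% Al2O3 ÷ 101.961 g/mol = 0.21665 mol, giving 0.43330 Al and 0.64995 O.
39.00 wt% SiO2 ÷ 60.083 g/mol = 0.64910 mol, giving 0.64910 Si and 1.29820 O.
Oxygen sums to 2.60157; scaling by 12/2.60157 = 4.61260 puts the formula on 12 O.
Fe: 0.38695 × 4.61260 = 1.785 atoms per formula unit.

1.785 Fe apfu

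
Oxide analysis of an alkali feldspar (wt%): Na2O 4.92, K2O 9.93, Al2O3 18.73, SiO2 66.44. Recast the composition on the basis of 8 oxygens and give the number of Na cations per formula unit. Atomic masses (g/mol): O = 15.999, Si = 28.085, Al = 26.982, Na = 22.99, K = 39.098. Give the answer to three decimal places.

0.431 Na apfu

Na2O: 4.92/61.979 = 0.07938 mol → 0.15876 mol Na, 0.07938 mol O.
K2O: 9.93/94.195 = 0.10542 mol → 0.21084 mol K, 0.10542 mol O.
Al2O3: 18.73/101.961 = 0.18370 mol → 0.36740 mol Al, 0.55110 mol O.
SiO2: 66.44/60.083 = 1.10580 mol → 1.10580 mol Si, 2.21160 mol O.
Total oxygen = 2.94750 mol. Normalization factor = 8/2.94750 = 2.71416.
Na per 8 O = 0.15876 × 2.71416 = 0.431.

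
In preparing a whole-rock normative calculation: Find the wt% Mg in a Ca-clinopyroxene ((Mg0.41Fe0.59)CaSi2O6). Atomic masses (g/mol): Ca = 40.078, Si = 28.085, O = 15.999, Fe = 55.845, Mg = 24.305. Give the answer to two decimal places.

4.24 wt%

Formula mass = 0.41×24.305 + 0.59×55.845 + 1×40.078 + 2×28.085 + 6×15.999 = 235.156 g/mol, of which 9.965 g is Mg.
So Mg makes up 9.965/235.156 = 0.0424 of the mass, i.e. 4.24%.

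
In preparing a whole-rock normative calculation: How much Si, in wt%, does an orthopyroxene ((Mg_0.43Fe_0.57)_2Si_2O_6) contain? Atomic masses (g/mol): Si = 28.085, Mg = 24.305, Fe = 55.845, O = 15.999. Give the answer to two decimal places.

23.73 wt%

Formula mass = 0.86*24.305 + 1.14*55.845 + 2*28.085 + 6*15.999 = 236.730 g/mol, of which 56.170 g is Si.
So Si makes up 56.170/236.730 = 0.2373 of the mass, i.e. 23.73%.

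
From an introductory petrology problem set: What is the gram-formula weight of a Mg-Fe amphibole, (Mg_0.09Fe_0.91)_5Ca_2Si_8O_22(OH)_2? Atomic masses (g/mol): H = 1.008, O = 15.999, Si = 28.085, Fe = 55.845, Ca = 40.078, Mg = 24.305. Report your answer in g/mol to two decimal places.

955.86 g/mol

M = 0.45*24.305 + 4.55*55.845 + 2*40.078 + 8*28.085 + 24*15.999 + 2*1.008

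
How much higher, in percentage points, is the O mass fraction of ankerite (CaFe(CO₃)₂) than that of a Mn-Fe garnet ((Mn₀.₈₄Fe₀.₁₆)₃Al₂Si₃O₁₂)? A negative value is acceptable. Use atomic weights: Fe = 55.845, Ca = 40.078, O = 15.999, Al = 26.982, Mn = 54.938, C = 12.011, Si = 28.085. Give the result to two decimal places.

O in CaFe(CO₃)₂: molar mass 215.939 g/mol; 6×15.999 = 95.994 g → 44.45 wt%.
O in (Mn₀.₈₄Fe₀.₁₆)₃Al₂Si₃O₁₂: molar mass 495.456 g/mol; 12×15.999 = 191.988 g → 38.75 wt%.
Difference = 44.45 − 38.75 = 5.70 percentage points.

5.70 percentage points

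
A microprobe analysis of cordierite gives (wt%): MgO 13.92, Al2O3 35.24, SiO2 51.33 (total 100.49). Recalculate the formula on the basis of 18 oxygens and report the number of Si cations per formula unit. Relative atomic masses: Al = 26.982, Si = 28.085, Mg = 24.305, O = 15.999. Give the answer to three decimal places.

MgO (M=40.304): mol = 0.34538; Mg = 0.34538, O = 0.34538.
Al2O3 (M=101.961): mol = 0.34562; Al = 0.69124, O = 1.03686.
SiO2 (M=60.083): mol = 0.85432; Si = 0.85432, O = 1.70864.
ΣO = 3.09088; factor = 18/ΣO = 5.82358.
Si apfu = 0.85432 × 5.82358 = 4.975.

4.975 Si apfu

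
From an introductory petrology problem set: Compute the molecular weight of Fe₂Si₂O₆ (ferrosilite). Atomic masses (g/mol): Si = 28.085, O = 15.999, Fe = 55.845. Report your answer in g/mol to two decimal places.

The formula mass is the sum 2×55.845 + 2×28.085 + 6×15.999.

263.85 g/mol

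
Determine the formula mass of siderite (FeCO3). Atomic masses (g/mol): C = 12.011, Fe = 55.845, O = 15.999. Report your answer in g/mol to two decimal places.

115.85 g/mol

Fe: 1 × 55.845 = 55.8450
C: 1 × 12.011 = 12.0110
O: 3 × 15.999 = 47.9970
Summing the contributions gives the formula mass.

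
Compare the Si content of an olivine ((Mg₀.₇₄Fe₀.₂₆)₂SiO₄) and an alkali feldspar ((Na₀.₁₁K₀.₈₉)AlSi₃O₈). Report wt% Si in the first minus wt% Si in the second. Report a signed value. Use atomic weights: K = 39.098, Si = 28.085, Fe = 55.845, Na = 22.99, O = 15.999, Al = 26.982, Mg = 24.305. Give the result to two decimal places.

-12.59 percentage points

Si in (Mg₀.₇₄Fe₀.₂₆)₂SiO₄: molar mass 157.092 g/mol; 1×28.085 = 28.085 g → 17.88 wt%.
Si in (Na₀.₁₁K₀.₈₉)AlSi₃O₈: molar mass 276.555 g/mol; 3×28.085 = 84.255 g → 30.47 wt%.
Difference = 17.88 − 30.47 = -12.59 percentage points.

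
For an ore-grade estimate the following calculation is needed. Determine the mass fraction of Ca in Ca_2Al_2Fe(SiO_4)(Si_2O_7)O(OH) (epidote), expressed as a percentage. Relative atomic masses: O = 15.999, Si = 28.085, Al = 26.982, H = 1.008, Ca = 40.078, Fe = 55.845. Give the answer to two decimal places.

Formula mass = 2×40.078 + 2×26.982 + 1×55.845 + 3×28.085 + 13×15.999 + 1×1.008 = 483.215 g/mol, of which 80.156 g is Ca.
So Ca makes up 80.156/483.215 = 0.1659 of the mass, i.e. 16.59%.

16.59 weight percent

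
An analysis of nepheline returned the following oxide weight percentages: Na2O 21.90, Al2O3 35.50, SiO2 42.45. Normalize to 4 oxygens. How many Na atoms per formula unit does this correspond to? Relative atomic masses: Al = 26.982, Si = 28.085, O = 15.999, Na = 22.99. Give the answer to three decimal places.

Na2O: 21.90/61.979 = 0.35335 mol → 0.70670 mol Na, 0.35335 mol O.
Al2O3: 35.50/101.961 = 0.34817 mol → 0.69634 mol Al, 1.04451 mol O.
SiO2: 42.45/60.083 = 0.70652 mol → 0.70652 mol Si, 1.41304 mol O.
Total oxygen = 2.81090 mol. Normalization factor = 4/2.81090 = 1.42303.
Na per 4 O = 0.70670 × 1.42303 = 1.006.

1.006 Na apfu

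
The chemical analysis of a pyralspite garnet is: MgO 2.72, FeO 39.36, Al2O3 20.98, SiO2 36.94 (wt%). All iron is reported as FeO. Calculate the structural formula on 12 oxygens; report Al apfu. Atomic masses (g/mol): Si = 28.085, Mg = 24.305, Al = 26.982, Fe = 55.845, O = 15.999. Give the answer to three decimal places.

2.006 Al apfu

2.72 wt% MgO ÷ 40.304 g/mol = 0.06749 mol, giving 0.06749 Mg and 0.06749 O.
39.36 wt% FeO ÷ 71.844 g/mol = 0.54785 mol, giving 0.54785 Fe and 0.54785 O.
20.98 wt% Al2O3 ÷ 101.961 g/mol = 0.20576 mol, giving 0.41152 Al and 0.61728 O.
36.94 wt% SiO2 ÷ 60.083 g/mol = 0.61482 mol, giving 0.61482 Si and 1.22964 O.
Oxygen sums to 2.46226; scaling by 12/2.46226 = 4.87357 puts the formula on 12 O.
Al: 0.41152 × 4.87357 = 2.006 atoms per formula unit.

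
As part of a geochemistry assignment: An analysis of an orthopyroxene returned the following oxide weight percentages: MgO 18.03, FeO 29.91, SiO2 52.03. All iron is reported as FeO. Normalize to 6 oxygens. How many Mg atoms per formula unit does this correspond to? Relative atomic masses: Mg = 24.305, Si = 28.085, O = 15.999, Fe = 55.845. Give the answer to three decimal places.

1.034 Mg apfu

MgO: 18.03/40.304 = 0.44735 mol → 0.44735 mol Mg, 0.44735 mol O.
FeO: 29.91/71.844 = 0.41632 mol → 0.41632 mol Fe, 0.41632 mol O.
SiO2: 52.03/60.083 = 0.86597 mol → 0.86597 mol Si, 1.73194 mol O.
Total oxygen = 2.59561 mol. Normalization factor = 6/2.59561 = 2.31160.
Mg per 6 O = 0.44735 × 2.31160 = 1.034.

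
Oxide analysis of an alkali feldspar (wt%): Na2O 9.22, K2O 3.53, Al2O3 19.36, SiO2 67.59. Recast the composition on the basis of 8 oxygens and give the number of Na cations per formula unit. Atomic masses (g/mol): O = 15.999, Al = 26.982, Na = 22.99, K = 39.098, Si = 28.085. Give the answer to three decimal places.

0.792 Na apfu

9.22 wt% Na2O ÷ 61.979 g/mol = 0.14876 mol, giving 0.29752 Na and 0.14876 O.
3.53 wt% K2O ÷ 94.195 g/mol = 0.03748 mol, giving 0.07496 K and 0.03748 O.
19.36 wt% Al2O3 ÷ 101.961 g/mol = 0.18988 mol, giving 0.37976 Al and 0.56964 O.
67.59 wt% SiO2 ÷ 60.083 g/mol = 1.12494 mol, giving 1.12494 Si and 2.24988 O.
Oxygen sums to 3.00576; scaling by 8/3.00576 = 2.66156 puts the formula on 8 O.
Na: 0.29752 × 2.66156 = 0.792 atoms per formula unit.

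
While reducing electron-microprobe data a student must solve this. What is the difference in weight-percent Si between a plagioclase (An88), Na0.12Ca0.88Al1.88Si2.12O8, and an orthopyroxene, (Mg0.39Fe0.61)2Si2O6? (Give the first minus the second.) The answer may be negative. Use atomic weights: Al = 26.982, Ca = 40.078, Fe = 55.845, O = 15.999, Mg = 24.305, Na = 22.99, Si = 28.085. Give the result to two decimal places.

-1.93 percentage points

First mineral: 59.540 g Si in 276.286 g formula = 21.55 wt% Si.
Second mineral: 56.170 g Si in 239.253 g formula = 23.48 wt% Si.
21.55% − 23.48% gives a difference of -1.93 percentage points.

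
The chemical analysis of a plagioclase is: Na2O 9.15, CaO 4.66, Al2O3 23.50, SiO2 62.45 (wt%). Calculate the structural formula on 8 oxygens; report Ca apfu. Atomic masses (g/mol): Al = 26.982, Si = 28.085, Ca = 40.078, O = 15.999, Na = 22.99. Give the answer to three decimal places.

Na2O (M=61.979): mol = 0.14763; Na = 0.29526, O = 0.14763.
CaO (M=56.077): mol = 0.08310; Ca = 0.08310, O = 0.08310.
Al2O3 (M=101.961): mol = 0.23048; Al = 0.46096, O = 0.69144.
SiO2 (M=60.083): mol = 1.03940; Si = 1.03940, O = 2.07880.
ΣO = 3.00097; factor = 8/ΣO = 2.66580.
Ca apfu = 0.08310 × 2.66580 = 0.222.

0.222 Ca apfu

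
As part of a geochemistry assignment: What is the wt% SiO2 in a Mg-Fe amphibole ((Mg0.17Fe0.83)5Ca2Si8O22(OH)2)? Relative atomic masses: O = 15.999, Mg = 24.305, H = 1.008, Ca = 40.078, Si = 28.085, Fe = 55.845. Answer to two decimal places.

50.96 wt%

M((Mg0.17Fe0.83)5Ca2Si8O22(OH)2) = 943.244 g/mol; M(SiO2) = 60.083 g/mol.
Moles SiO2 per formula unit = 8 Si ÷ 1 = 8.0000.
SiO2 fraction = (8.0000 × 60.083) / 943.244 = 480.664/943.244 = 0.5096.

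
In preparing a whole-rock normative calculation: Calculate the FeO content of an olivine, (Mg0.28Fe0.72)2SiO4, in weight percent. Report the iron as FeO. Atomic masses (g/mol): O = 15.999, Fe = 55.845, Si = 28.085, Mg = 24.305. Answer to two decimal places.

Molar mass of (Mg0.28Fe0.72)2SiO4 = 0.56*24.305 + 1.44*55.845 + 1*28.085 + 4*15.999 = 186.109 g/mol.
Each formula unit contains 1.44 Fe, equivalent to 1.44/1 = 1.4400 mol FeO.
M(FeO) = 1×55.845 + 1×15.999 = 71.844 g/mol.
Mass of FeO per formula unit = 1.4400 × 71.844 = 103.455 g.
FeO wt% = 103.455 / 186.109 × 100 = 55.59%.

55.59 wt%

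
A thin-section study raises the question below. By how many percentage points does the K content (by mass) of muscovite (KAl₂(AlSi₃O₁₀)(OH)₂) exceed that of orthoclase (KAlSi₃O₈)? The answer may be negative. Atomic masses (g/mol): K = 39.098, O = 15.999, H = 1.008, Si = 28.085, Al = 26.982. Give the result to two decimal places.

-4.23 percentage points

M(KAl₂(AlSi₃O₁₀)(OH)₂) = 398.303 g/mol, so wt% K = 39.098/398.303 × 100 = 9.82%.
M(KAlSi₃O₈) = 278.327 g/mol, so wt% K = 39.098/278.327 × 100 = 14.05%.
9.82 − 14.05 = -4.23 pp.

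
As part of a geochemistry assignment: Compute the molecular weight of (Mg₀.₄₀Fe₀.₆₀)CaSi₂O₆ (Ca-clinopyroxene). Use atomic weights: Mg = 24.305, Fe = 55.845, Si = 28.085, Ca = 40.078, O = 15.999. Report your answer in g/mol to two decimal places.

M = 0.40×24.305 + 0.60×55.845 + 1×40.078 + 2×28.085 + 6×15.999

235.47 g/mol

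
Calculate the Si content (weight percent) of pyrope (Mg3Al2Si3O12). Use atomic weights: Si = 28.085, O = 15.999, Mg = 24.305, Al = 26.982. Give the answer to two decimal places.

Molar mass of Mg3Al2Si3O12: 3×24.305 + 2×26.982 + 3×28.085 + 12×15.999 = 403.122 g/mol.
Mass of Si per formula unit: 3 × 28.085 = 84.255 g.
Weight fraction Si = 84.255 / 403.122 = 0.2090.

20.90 weight percent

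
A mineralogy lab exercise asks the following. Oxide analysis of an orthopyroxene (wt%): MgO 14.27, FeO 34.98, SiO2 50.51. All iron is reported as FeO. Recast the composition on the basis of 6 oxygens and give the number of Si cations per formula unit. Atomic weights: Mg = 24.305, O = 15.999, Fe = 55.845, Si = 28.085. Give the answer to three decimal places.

MgO: 14.27/40.304 = 0.35406 mol → 0.35406 mol Mg, 0.35406 mol O.
FeO: 34.98/71.844 = 0.48689 mol → 0.48689 mol Fe, 0.48689 mol O.
SiO2: 50.51/60.083 = 0.84067 mol → 0.84067 mol Si, 1.68134 mol O.
Total oxygen = 2.52229 mol. Normalization factor = 6/2.52229 = 2.37879.
Si per 6 O = 0.84067 × 2.37879 = 2.000.

2.000 Si apfu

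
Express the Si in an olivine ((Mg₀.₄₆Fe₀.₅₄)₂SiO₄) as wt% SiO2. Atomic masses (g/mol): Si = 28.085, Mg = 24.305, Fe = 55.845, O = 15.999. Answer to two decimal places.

Formula mass = 174.754 g/mol.
1 Si → 1.0000 mol SiO2 per formula unit; M(SiO2) = 60.083, so SiO2 mass = 60.083 g.
60.083/174.754 × 100 = 34.38 wt%.

34.38 wt%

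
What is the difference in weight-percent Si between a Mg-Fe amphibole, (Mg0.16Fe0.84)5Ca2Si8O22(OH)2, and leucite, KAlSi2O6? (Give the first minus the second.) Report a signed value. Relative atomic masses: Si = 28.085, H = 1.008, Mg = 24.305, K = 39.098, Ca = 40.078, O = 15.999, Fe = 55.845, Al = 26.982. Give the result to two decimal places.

M((Mg0.16Fe0.84)5Ca2Si8O22(OH)2) = 944.821 g/mol, so wt% Si = 224.680/944.821 × 100 = 23.78%.
M(KAlSi2O6) = 218.244 g/mol, so wt% Si = 56.170/218.244 × 100 = 25.74%.
23.78 − 25.74 = -1.96 pp.

-1.96 percentage points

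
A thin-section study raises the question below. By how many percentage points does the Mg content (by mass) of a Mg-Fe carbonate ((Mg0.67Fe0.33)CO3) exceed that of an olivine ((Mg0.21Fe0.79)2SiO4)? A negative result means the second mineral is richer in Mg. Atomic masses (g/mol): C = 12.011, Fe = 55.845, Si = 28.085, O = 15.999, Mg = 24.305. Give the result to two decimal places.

11.83 percentage points

M((Mg0.67Fe0.33)CO3) = 94.721 g/mol, so wt% Mg = 16.284/94.721 × 100 = 17.19%.
M((Mg0.21Fe0.79)2SiO4) = 190.524 g/mol, so wt% Mg = 10.208/190.524 × 100 = 5.36%.
17.19 − 5.36 = 11.83 pp.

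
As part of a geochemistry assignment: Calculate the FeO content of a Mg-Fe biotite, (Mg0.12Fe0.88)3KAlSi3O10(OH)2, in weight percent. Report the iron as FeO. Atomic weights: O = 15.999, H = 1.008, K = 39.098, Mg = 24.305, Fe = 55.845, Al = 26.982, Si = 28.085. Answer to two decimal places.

37.89 wt%

M((Mg0.12Fe0.88)3KAlSi3O10(OH)2) = 500.520 g/mol; M(FeO) = 71.844 g/mol.
Moles FeO per formula unit = 2.64 Fe ÷ 1 = 2.6400.
FeO fraction = (2.6400 × 71.844) / 500.520 = 189.668/500.520 = 0.3789.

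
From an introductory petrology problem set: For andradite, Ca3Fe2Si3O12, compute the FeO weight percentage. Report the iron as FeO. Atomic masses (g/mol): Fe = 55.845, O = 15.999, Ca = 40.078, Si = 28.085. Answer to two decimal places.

28.28 wt%

Formula mass = 508.167 g/mol.
2 Fe → 2.0000 mol FeO per formula unit; M(FeO) = 71.844, so FeO mass = 143.688 g.
143.688/508.167 × 100 = 28.28 wt%.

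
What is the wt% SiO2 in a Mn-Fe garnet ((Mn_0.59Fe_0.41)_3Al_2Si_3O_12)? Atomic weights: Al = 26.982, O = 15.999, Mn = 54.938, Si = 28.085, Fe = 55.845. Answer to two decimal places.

36.33 wt%

Formula mass = 496.137 g/mol.
3 Si → 3.0000 mol SiO2 per formula unit; M(SiO2) = 60.083, so SiO2 mass = 180.249 g.
180.249/496.137 × 100 = 36.33 wt%.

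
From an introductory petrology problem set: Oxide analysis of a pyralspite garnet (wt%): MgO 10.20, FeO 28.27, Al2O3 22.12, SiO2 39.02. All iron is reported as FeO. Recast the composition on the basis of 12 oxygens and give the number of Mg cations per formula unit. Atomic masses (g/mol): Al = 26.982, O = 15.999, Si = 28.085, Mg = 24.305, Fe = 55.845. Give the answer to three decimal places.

1.170 Mg apfu

MgO: 10.20/40.304 = 0.25308 mol → 0.25308 mol Mg, 0.25308 mol O.
FeO: 28.27/71.844 = 0.39349 mol → 0.39349 mol Fe, 0.39349 mol O.
Al2O3: 22.12/101.961 = 0.21695 mol → 0.43390 mol Al, 0.65085 mol O.
SiO2: 39.02/60.083 = 0.64943 mol → 0.64943 mol Si, 1.29886 mol O.
Total oxygen = 2.59628 mol. Normalization factor = 12/2.59628 = 4.62200.
Mg per 12 O = 0.25308 × 4.62200 = 1.170.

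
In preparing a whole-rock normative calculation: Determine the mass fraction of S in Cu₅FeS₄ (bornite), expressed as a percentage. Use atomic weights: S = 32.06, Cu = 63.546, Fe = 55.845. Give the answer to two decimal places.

Molar mass of Cu₅FeS₄: 5·63.546 + 1·55.845 + 4·32.06 = 501.815 g/mol.
Mass of S per formula unit: 4 × 32.06 = 128.240 g.
Weight fraction S = 128.240 / 501.815 = 0.2556.

25.56 mass %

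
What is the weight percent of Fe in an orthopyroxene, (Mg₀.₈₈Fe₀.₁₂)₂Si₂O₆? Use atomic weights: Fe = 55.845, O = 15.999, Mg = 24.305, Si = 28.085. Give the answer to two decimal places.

M((Mg₀.₈₈Fe₀.₁₂)₂Si₂O₆) = 208.344 g/mol.
Fe contributes 0.24 × 55.845 = 13.403 g per mole.
13.403/208.344 = 0.0643 → 6.43%.

6.43 mass %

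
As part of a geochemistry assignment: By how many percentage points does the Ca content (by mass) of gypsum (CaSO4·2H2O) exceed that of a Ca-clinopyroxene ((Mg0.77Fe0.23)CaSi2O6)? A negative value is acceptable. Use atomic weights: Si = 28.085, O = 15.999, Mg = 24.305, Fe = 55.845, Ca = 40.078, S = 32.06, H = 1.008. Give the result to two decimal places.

M(CaSO4·2H2O) = 172.164 g/mol, so wt% Ca = 40.078/172.164 × 100 = 23.28%.
M((Mg0.77Fe0.23)CaSi2O6) = 223.801 g/mol, so wt% Ca = 40.078/223.801 × 100 = 17.91%.
23.28 − 17.91 = 5.37 pp.

5.37 percentage points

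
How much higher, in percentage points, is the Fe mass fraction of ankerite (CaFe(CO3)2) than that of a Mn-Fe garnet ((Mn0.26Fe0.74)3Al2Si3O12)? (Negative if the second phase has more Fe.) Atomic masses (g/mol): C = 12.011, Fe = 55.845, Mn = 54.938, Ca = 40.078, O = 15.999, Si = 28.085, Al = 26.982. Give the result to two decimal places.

Fe in CaFe(CO3)2: molar mass 215.939 g/mol; 1×55.845 = 55.845 g → 25.86 wt%.
Fe in (Mn0.26Fe0.74)3Al2Si3O12: molar mass 497.035 g/mol; 2.22×55.845 = 123.976 g → 24.94 wt%.
Difference = 25.86 − 24.94 = 0.92 percentage points.

0.92 percentage points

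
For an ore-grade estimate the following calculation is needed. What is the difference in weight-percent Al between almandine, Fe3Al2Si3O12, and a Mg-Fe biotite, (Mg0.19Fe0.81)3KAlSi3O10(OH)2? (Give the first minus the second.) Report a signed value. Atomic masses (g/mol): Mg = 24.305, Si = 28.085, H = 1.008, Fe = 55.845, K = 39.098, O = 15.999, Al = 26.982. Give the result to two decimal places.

Al in Fe3Al2Si3O12: molar mass 497.742 g/mol; 2×26.982 = 53.964 g → 10.84 wt%.
Al in (Mg0.19Fe0.81)3KAlSi3O10(OH)2: molar mass 493.896 g/mol; 1×26.982 = 26.982 g → 5.46 wt%.
Difference = 10.84 − 5.46 = 5.38 percentage points.

5.38 percentage points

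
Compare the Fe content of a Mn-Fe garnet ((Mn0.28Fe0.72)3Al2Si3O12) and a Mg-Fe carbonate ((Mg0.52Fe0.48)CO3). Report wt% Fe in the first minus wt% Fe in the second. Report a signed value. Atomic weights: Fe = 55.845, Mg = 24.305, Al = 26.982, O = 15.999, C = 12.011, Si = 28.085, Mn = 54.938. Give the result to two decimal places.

Fe in (Mn0.28Fe0.72)3Al2Si3O12: molar mass 496.980 g/mol; 2.16×55.845 = 120.625 g → 24.27 wt%.
Fe in (Mg0.52Fe0.48)CO3: molar mass 99.452 g/mol; 0.48×55.845 = 26.806 g → 26.95 wt%.
Difference = 24.27 − 26.95 = -2.68 percentage points.

-2.68 percentage points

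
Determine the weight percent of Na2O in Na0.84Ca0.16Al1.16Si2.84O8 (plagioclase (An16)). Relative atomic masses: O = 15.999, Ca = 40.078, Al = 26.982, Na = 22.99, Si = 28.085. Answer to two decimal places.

9.83 wt%

Formula mass = 264.777 g/mol.
0.84 Na → 0.4200 mol Na2O per formula unit; M(Na2O) = 61.979, so Na2O mass = 26.031 g.
26.031/264.777 × 100 = 9.83 wt%.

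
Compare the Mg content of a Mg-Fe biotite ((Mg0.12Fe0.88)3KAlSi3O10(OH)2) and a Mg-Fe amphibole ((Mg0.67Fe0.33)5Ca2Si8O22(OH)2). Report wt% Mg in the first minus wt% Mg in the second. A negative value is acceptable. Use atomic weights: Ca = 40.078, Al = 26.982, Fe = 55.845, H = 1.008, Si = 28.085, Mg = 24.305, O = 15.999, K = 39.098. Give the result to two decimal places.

-7.67 percentage points

Mg in (Mg0.12Fe0.88)3KAlSi3O10(OH)2: molar mass 500.520 g/mol; 0.36×24.305 = 8.750 g → 1.75 wt%.
Mg in (Mg0.67Fe0.33)5Ca2Si8O22(OH)2: molar mass 864.394 g/mol; 3.35×24.305 = 81.422 g → 9.42 wt%.
Difference = 1.75 − 9.42 = -7.67 percentage points.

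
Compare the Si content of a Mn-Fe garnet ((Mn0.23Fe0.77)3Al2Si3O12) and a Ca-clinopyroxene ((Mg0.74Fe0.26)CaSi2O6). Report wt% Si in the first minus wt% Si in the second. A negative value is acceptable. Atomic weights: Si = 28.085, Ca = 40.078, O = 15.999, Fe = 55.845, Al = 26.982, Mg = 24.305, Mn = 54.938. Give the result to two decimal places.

First mineral: 84.255 g Si in 497.116 g formula = 16.95 wt% Si.
Second mineral: 56.170 g Si in 224.747 g formula = 24.99 wt% Si.
16.95% − 24.99% gives a difference of -8.04 percentage points.

-8.04 percentage points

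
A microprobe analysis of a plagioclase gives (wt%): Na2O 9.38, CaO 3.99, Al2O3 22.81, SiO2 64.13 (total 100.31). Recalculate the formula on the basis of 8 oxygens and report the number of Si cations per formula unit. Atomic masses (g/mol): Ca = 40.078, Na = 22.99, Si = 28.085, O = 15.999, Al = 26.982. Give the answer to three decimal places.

Na2O: 9.38/61.979 = 0.15134 mol → 0.30268 mol Na, 0.15134 mol O.
CaO: 3.99/56.077 = 0.07115 mol → 0.07115 mol Ca, 0.07115 mol O.
Al2O3: 22.81/101.961 = 0.22371 mol → 0.44742 mol Al, 0.67113 mol O.
SiO2: 64.13/60.083 = 1.06736 mol → 1.06736 mol Si, 2.13472 mol O.
Total oxygen = 3.02834 mol. Normalization factor = 8/3.02834 = 2.64171.
Si per 8 O = 1.06736 × 2.64171 = 2.820.

2.820 Si apfu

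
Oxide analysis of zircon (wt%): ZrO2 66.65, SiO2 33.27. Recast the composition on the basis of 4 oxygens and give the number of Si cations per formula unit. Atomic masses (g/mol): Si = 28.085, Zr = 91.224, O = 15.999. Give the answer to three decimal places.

1.012 Si apfu

66.65 wt% ZrO2 ÷ 123.222 g/mol = 0.54089 mol, giving 0.54089 Zr and 1.08178 O.
33.27 wt% SiO2 ÷ 60.083 g/mol = 0.55373 mol, giving 0.55373 Si and 1.10746 O.
Oxygen sums to 2.18924; scaling by 4/2.18924 = 1.82712 puts the formula on 4 O.
Si: 0.55373 × 1.82712 = 1.012 atoms per formula unit.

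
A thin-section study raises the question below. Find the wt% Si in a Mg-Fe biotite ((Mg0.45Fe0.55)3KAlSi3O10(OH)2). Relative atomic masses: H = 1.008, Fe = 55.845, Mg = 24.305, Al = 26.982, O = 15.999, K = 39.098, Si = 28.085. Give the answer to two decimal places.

M((Mg0.45Fe0.55)3KAlSi3O10(OH)2) = 469.295 g/mol.
Si contributes 3 × 28.085 = 84.255 g per mole.
84.255/469.295 = 0.1795 → 17.95%.

17.95 wt%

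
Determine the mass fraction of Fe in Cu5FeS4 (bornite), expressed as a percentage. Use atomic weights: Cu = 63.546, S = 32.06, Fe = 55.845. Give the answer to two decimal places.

11.13 mass %

M(Cu5FeS4) = 501.815 g/mol.
Fe contributes 1 × 55.845 = 55.845 g per mole.
55.845/501.815 = 0.1113 → 11.13%.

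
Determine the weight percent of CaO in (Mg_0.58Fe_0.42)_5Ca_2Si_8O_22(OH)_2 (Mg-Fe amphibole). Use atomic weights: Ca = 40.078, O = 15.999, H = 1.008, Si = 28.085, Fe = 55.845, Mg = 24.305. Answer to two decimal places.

12.77 wt%

Molar mass of (Mg_0.58Fe_0.42)_5Ca_2Si_8O_22(OH)_2 = 2.90*24.305 + 2.10*55.845 + 2*40.078 + 8*28.085 + 24*15.999 + 2*1.008 = 878.587 g/mol.
Each formula unit contains 2 Ca, equivalent to 2/1 = 2.0000 mol CaO.
M(CaO) = 1×40.078 + 1×15.999 = 56.077 g/mol.
Mass of CaO per formula unit = 2.0000 × 56.077 = 112.154 g.
CaO wt% = 112.154 / 878.587 × 100 = 12.77%.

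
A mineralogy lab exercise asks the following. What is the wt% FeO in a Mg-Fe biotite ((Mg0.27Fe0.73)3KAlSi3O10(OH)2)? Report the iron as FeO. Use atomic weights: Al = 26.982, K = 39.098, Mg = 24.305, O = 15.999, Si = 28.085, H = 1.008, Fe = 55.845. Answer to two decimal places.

32.35 wt%

Formula mass = 486.327 g/mol.
2.19 Fe → 2.1900 mol FeO per formula unit; M(FeO) = 71.844, so FeO mass = 157.338 g.
157.338/486.327 × 100 = 32.35 wt%.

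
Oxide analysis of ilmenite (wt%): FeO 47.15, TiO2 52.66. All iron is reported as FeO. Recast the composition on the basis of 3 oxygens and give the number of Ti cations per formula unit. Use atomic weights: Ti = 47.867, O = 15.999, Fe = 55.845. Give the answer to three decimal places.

FeO (M=71.844): mol = 0.65628; Fe = 0.65628, O = 0.65628.
TiO2 (M=79.865): mol = 0.65936; Ti = 0.65936, O = 1.31872.
ΣO = 1.97500; factor = 3/ΣO = 1.51899.
Ti apfu = 0.65936 × 1.51899 = 1.002.

1.002 Ti apfu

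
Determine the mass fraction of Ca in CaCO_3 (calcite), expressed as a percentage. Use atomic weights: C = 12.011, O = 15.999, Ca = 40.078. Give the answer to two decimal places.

40.04 wt%

Formula mass = 1×40.078 + 1×12.011 + 3×15.999 = 100.086 g/mol, of which 40.078 g is Ca.
So Ca makes up 40.078/100.086 = 0.4004 of the mass, i.e. 40.04%.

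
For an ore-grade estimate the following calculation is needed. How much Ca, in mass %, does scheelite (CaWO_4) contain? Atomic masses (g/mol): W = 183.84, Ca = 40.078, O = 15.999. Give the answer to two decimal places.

13.92 mass %

Molar mass of CaWO_4: 1×40.078 + 1×183.84 + 4×15.999 = 287.914 g/mol.
Mass of Ca per formula unit: 1 × 40.078 = 40.078 g.
Weight fraction Ca = 40.078 / 287.914 = 0.1392.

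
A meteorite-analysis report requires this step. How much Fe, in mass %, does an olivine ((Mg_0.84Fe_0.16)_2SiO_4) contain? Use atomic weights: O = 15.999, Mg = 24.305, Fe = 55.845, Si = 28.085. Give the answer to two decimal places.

11.85 mass %

Formula mass = 1.68*24.305 + 0.32*55.845 + 1*28.085 + 4*15.999 = 150.784 g/mol, of which 17.870 g is Fe.
So Fe makes up 17.870/150.784 = 0.1185 of the mass, i.e. 11.85%.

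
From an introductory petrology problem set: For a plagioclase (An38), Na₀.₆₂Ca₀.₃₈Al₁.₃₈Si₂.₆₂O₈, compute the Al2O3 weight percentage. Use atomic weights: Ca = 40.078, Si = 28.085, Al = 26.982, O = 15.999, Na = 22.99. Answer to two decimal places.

26.22 wt%

M(Na₀.₆₂Ca₀.₃₈Al₁.₃₈Si₂.₆₂O₈) = 268.293 g/mol; M(Al2O3) = 101.961 g/mol.
Moles Al2O3 per formula unit = 1.38 Al ÷ 2 = 0.6900.
Al2O3 fraction = (0.6900 × 101.961) / 268.293 = 70.353/268.293 = 0.2622.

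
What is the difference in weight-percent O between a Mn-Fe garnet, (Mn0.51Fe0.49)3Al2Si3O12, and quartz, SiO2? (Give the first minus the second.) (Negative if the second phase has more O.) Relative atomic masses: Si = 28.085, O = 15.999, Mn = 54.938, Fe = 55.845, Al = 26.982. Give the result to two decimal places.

M((Mn0.51Fe0.49)3Al2Si3O12) = 496.354 g/mol, so wt% O = 191.988/496.354 × 100 = 38.68%.
M(SiO2) = 60.083 g/mol, so wt% O = 31.998/60.083 × 100 = 53.26%.
38.68 − 53.26 = -14.58 pp.

-14.58 percentage points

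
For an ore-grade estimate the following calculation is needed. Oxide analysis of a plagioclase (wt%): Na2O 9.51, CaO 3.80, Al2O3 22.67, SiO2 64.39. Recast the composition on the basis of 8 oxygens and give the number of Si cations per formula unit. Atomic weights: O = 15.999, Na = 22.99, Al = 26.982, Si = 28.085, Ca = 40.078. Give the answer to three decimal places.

Na2O (M=61.979): mol = 0.15344; Na = 0.30688, O = 0.15344.
CaO (M=56.077): mol = 0.06776; Ca = 0.06776, O = 0.06776.
Al2O3 (M=101.961): mol = 0.22234; Al = 0.44468, O = 0.66702.
SiO2 (M=60.083): mol = 1.07168; Si = 1.07168, O = 2.14336.
ΣO = 3.03158; factor = 8/ΣO = 2.63889.
Si apfu = 1.07168 × 2.63889 = 2.828.

2.828 Si apfu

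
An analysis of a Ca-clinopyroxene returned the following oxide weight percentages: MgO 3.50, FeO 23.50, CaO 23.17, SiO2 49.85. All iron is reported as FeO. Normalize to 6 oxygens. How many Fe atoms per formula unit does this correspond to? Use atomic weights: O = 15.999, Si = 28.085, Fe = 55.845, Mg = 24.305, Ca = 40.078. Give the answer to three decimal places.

0.789 Fe apfu

MgO (M=40.304): mol = 0.08684; Mg = 0.08684, O = 0.08684.
FeO (M=71.844): mol = 0.32710; Fe = 0.32710, O = 0.32710.
CaO (M=56.077): mol = 0.41318; Ca = 0.41318, O = 0.41318.
SiO2 (M=60.083): mol = 0.82969; Si = 0.82969, O = 1.65938.
ΣO = 2.48650; factor = 6/ΣO = 2.41303.
Fe apfu = 0.32710 × 2.41303 = 0.789.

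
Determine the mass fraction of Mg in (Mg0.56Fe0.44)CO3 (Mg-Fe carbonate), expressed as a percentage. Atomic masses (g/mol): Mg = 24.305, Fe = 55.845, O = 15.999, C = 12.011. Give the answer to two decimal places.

Formula mass = 0.56·24.305 + 0.44·55.845 + 1·12.011 + 3·15.999 = 98.191 g/mol, of which 13.611 g is Mg.
So Mg makes up 13.611/98.191 = 0.1386 of the mass, i.e. 13.86%.

13.86 weight percent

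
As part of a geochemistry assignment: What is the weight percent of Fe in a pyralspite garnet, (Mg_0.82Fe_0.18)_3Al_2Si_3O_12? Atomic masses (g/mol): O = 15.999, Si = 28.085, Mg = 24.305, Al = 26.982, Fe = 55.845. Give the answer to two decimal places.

Formula mass = 2.46·24.305 + 0.54·55.845 + 2·26.982 + 3·28.085 + 12·15.999 = 420.154 g/mol, of which 30.156 g is Fe.
So Fe makes up 30.156/420.154 = 0.0718 of the mass, i.e. 7.18%.

7.18 weight percent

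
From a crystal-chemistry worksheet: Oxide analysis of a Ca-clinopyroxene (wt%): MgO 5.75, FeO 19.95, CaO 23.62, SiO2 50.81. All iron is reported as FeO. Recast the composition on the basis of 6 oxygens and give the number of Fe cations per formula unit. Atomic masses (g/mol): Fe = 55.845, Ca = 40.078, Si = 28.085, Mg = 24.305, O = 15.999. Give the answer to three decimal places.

0.658 Fe apfu

MgO: 5.75/40.304 = 0.14267 mol → 0.14267 mol Mg, 0.14267 mol O.
FeO: 19.95/71.844 = 0.27768 mol → 0.27768 mol Fe, 0.27768 mol O.
CaO: 23.62/56.077 = 0.42121 mol → 0.42121 mol Ca, 0.42121 mol O.
SiO2: 50.81/60.083 = 0.84566 mol → 0.84566 mol Si, 1.69132 mol O.
Total oxygen = 2.53288 mol. Normalization factor = 6/2.53288 = 2.36884.
Fe per 6 O = 0.27768 × 2.36884 = 0.658.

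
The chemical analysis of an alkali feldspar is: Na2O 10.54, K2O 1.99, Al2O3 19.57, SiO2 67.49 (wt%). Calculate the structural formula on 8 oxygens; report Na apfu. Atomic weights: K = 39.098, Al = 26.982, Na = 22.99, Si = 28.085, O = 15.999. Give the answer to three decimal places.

10.54 wt% Na2O ÷ 61.979 g/mol = 0.17006 mol, giving 0.34012 Na and 0.17006 O.
1.99 wt% K2O ÷ 94.195 g/mol = 0.02113 mol, giving 0.04226 K and 0.02113 O.
19.57 wt% Al2O3 ÷ 101.961 g/mol = 0.19194 mol, giving 0.38388 Al and 0.57582 O.
67.49 wt% SiO2 ÷ 60.083 g/mol = 1.12328 mol, giving 1.12328 Si and 2.24656 O.
Oxygen sums to 3.01357; scaling by 8/3.01357 = 2.65466 puts the formula on 8 O.
Na: 0.34012 × 2.65466 = 0.903 atoms per formula unit.

0.903 Na apfu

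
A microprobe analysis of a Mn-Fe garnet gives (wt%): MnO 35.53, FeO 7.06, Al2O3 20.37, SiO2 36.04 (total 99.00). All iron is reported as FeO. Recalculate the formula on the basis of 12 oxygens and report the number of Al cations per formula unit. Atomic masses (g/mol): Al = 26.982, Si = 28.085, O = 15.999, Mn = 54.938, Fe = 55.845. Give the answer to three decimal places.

1.999 Al apfu

35.53 wt% MnO ÷ 70.937 g/mol = 0.50087 mol, giving 0.50087 Mn and 0.50087 O.
7.06 wt% FeO ÷ 71.844 g/mol = 0.09827 mol, giving 0.09827 Fe and 0.09827 O.
20.37 wt% Al2O3 ÷ 101.961 g/mol = 0.19978 mol, giving 0.39956 Al and 0.59934 O.
36.04 wt% SiO2 ÷ 60.083 g/mol = 0.59984 mol, giving 0.59984 Si and 1.19968 O.
Oxygen sums to 2.39816; scaling by 12/2.39816 = 5.00384 puts the formula on 12 O.
Al: 0.39956 × 5.00384 = 1.999 atoms per formula unit.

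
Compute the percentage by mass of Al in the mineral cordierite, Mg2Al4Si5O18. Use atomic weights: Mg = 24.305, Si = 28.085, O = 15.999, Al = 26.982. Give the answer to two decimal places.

18.45 weight percent

M(Mg2Al4Si5O18) = 584.945 g/mol.
Al contributes 4 × 26.982 = 107.928 g per mole.
107.928/584.945 = 0.1845 → 18.45%.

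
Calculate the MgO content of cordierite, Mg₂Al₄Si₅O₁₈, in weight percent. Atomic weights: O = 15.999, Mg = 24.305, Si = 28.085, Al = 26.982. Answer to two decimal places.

13.78 wt%

M(Mg₂Al₄Si₅O₁₈) = 584.945 g/mol; M(MgO) = 40.304 g/mol.
Moles MgO per formula unit = 2 Mg ÷ 1 = 2.0000.
MgO fraction = (2.0000 × 40.304) / 584.945 = 80.608/584.945 = 0.1378.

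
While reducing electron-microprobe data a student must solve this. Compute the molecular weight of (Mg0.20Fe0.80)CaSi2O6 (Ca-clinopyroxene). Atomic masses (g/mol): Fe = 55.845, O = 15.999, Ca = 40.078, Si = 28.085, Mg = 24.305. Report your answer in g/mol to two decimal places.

The formula mass is the sum 0.20×24.305 + 0.80×55.845 + 1×40.078 + 2×28.085 + 6×15.999.

241.78 g/mol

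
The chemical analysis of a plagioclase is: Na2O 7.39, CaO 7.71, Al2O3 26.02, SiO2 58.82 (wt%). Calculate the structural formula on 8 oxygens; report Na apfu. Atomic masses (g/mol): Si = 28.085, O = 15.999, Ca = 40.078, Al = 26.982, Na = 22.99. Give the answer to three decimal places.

7.39 wt% Na2O ÷ 61.979 g/mol = 0.11923 mol, giving 0.23846 Na and 0.11923 O.
7.71 wt% CaO ÷ 56.077 g/mol = 0.13749 mol, giving 0.13749 Ca and 0.13749 O.
26.02 wt% Al2O3 ÷ 101.961 g/mol = 0.25520 mol, giving 0.51040 Al and 0.76560 O.
58.82 wt% SiO2 ÷ 60.083 g/mol = 0.97898 mol, giving 0.97898 Si and 1.95796 O.
Oxygen sums to 2.98028; scaling by 8/2.98028 = 2.68431 puts the formula on 8 O.
Na: 0.23846 × 2.68431 = 0.640 atoms per formula unit.

0.640 Na apfu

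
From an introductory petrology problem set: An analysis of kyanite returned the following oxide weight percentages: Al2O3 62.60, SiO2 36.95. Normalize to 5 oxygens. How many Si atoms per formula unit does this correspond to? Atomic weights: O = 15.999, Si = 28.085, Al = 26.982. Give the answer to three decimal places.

62.60 wt% Al2O3 ÷ 101.961 g/mol = 0.61396 mol, giving 1.22792 Al and 1.84188 O.
36.95 wt% SiO2 ÷ 60.083 g/mol = 0.61498 mol, giving 0.61498 Si and 1.22996 O.
Oxygen sums to 3.07184; scaling by 5/3.07184 = 1.62769 puts the formula on 5 O.
Si: 0.61498 × 1.62769 = 1.001 atoms per formula unit.

1.001 Si apfu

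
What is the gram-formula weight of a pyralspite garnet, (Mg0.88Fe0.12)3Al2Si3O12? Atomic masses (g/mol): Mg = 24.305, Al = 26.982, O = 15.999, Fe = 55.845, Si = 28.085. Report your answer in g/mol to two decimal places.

The formula mass is the sum 2.64×24.305 + 0.36×55.845 + 2×26.982 + 3×28.085 + 12×15.999.

414.48 g/mol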